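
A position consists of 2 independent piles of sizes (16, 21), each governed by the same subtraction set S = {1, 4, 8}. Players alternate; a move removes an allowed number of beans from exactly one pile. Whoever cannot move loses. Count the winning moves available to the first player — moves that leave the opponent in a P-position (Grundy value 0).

0

All piles use S = {1, 4, 8}:
n :  0  1  2  3  4  5  6  7  8  9 10 11 12 13 14 15 16 17 18 19 20 21
G :  0  1  0  1  2  0  1  0  1  2  3  2  0  1  0  1  2  0  1  0  1  2
Pile A: G(16) = 2.
Pile B: G(21) = 2.
Combined Grundy value = 2 ⊕ 2 = 0.
A winning move leaves total XOR = 0, i.e. changes one component's Grundy value g to g ⊕ X where X is the current total.
Pile A: target g' = 2⊕0 = 2, but every legal move changes the Grundy value (mex property), so 0 moves.
Pile B: target g' = 2⊕0 = 2, but every legal move changes the Grundy value (mex property), so 0 moves.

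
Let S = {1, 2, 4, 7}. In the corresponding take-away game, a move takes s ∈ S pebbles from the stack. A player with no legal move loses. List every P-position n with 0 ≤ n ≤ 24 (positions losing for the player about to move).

n :  0  1  2  3  4  5  6  7  8  9 10 11 12 13 14 15 16 17 18 19 20 21 22 23 24
G :  0  1  2  0  1  2  0  1  2  0  1  2  0  1  2  0  1  2  0  1  2  0  1  2  0
P-positions are exactly the n with G(n) = 0.

0, 3, 6, 9, 12, 15, 18, 21, 24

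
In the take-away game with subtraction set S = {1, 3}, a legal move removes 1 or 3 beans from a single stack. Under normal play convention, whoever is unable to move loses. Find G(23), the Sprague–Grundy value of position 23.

G(0) = 0
G(1) = mex{0} = 1
G(2) = mex{1} = 0
G(3) = mex{0,0} = 1
G(4) = mex{1,1} = 0
G(5) = mex{0,0} = 1
G(6) = mex{1,1} = 0
G(7) = mex{0,0} = 1
G(8) = mex{1,1} = 0
G(9) = mex{0,0} = 1
G(10) = mex{1,1} = 0
G(11) = mex{0,0} = 1
G(12) = mex{1,1} = 0
G(13) = mex{0,0} = 1
G(14) = mex{1,1} = 0
G(15) = mex{0,0} = 1
G(16) = mex{1,1} = 0
G(17) = mex{0,0} = 1
G(18) = mex{1,1} = 0
G(19) = mex{0,0} = 1
G(20) = mex{1,1} = 0
G(21) = mex{0,0} = 1
G(22) = mex{1,1} = 0
G(23) = mex{0,0} = 1

1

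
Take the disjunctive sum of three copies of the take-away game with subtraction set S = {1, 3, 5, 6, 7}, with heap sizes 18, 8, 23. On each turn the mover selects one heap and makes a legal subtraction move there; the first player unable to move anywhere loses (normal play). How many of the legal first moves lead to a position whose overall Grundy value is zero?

All heaps use S = {1, 3, 5, 6, 7}:
n :  0  1  2  3  4  5  6  7  8  9 10 11 12 13 14 15 16 17 18 19 20 21 22 23
G :  0  1  0  1  0  1  2  3  2  3  2  3  0  1  0  1  0  1  2  3  2  3  2  3
Heap A: G(18) = 2.
Heap B: G(8) = 2.
Heap C: G(23) = 3.
Combined Grundy value = 2 ⊕ 2 ⊕ 3 = 3.
A winning move leaves total XOR = 0, i.e. changes one component's Grundy value g to g ⊕ X where X is the current total.
Heap A: need g' = 2⊕3 = 1. Options: 18−1→G=1, 18−3→G=1, 18−5→G=1, 18−6→G=0, 18−7→G=3. Hits: 3.
Heap B: need g' = 2⊕3 = 1. Options: 8−1→G=3, 8−3→G=1, 8−5→G=1, 8−6→G=0, 8−7→G=1. Hits: 3.
Heap C: need g' = 3⊕3 = 0. Options: 23−1→G=2, 23−3→G=2, 23−5→G=2, 23−6→G=1, 23−7→G=0. Hits: 1.

7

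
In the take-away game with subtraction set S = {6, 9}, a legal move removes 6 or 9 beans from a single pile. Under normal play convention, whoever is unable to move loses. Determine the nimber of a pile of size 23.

1

n :  0  1  2  3  4  5  6  7  8  9 10 11 12 13 14 15 16 17 18 19 20 21 22 23
G :  0  0  0  0  0  0  1  1  1  1  1  1  2  2  2  0  0  0  0  0  0  1  1  1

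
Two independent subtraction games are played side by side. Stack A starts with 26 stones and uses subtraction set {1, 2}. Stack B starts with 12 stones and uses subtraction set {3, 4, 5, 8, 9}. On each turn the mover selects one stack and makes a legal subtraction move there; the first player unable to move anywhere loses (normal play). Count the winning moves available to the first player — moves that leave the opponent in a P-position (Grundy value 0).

Stack A, S = {1, 2}:
G(0) = 0
G(1) = mex{0} = 1
G(2) = mex{1,0} = 2
G(3) = mex{2,1} = 0
G(4) = mex{0,2} = 1
G(5) = mex{1,0} = 2
G(6) = mex{2,1} = 0
G(7) = mex{0,2} = 1
G(8) = mex{1,0} = 2
G(9) = mex{2,1} = 0
G(10) = mex{0,2} = 1
G(11) = mex{1,0} = 2
G(12) = mex{2,1} = 0
G(13) = mex{0,2} = 1
G(14) = mex{1,0} = 2
G(15) = mex{2,1} = 0
G(16) = mex{0,2} = 1
G(17) = mex{1,0} = 2
G(18) = mex{2,1} = 0
G(19) = mex{0,2} = 1
G(20) = mex{1,0} = 2
G(21) = mex{2,1} = 0
G(22) = mex{0,2} = 1
G(23) = mex{1,0} = 2
G(24) = mex{2,1} = 0
G(25) = mex{0,2} = 1
G(26) = mex{1,0} = 2
G_A(26) = 2.
Stack B, S = {3, 4, 5, 8, 9}:
n :  0  1  2  3  4  5  6  7  8  9 10 11 12
G :  0  0  0  1  1  1  2  2  2  3  3  3  0
G_B(12) = 0.
Combined Grundy value = 2 ⊕ 0 = 2.
A winning move leaves total XOR = 0, i.e. changes one component's Grundy value g to g ⊕ X where X is the current total.
Stack A: need g' = 2⊕2 = 0. Options: 26−1→G=1, 26−2→G=0. Hits: 1.
Stack B: need g' = 0⊕2 = 2. Options: 12−3→G=3, 12−4→G=2, 12−5→G=2, 12−8→G=1, 12−9→G=1. Hits: 2.

3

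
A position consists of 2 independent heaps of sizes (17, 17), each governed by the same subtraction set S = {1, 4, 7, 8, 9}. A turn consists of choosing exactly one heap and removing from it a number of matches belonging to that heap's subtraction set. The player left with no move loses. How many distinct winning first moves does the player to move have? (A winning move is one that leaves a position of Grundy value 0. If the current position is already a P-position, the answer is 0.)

0

All heaps use S = {1, 4, 7, 8, 9}:
n :  0  1  2  3  4  5  6  7  8  9 10 11 12 13 14 15 16 17
G :  0  1  0  1  2  0  1  2  3  2  3  4  5  3  4  0  1  0
Heap A: G(17) = 0.
Heap B: G(17) = 0.
Combined Grundy value = 0 ⊕ 0 = 0.
A winning move leaves total XOR = 0, i.e. changes one component's Grundy value g to g ⊕ X where X is the current total.
Heap A: target g' = 0⊕0 = 0, but every legal move changes the Grundy value (mex property), so 0 moves.
Heap B: target g' = 0⊕0 = 0, but every legal move changes the Grundy value (mex property), so 0 moves.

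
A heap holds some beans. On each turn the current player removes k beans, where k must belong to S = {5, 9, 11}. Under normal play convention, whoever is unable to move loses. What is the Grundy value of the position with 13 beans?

n :  0  1  2  3  4  5  6  7  8  9 10 11 12 13
G :  0  0  0  0  0  1  1  1  1  1  2  2  2  2

2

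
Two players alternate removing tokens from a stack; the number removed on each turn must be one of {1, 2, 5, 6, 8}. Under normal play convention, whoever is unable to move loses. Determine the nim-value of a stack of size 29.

G(0) = 0
G(1) = mex{0} = 1
G(2) = mex{1,0} = 2
G(3) = mex{2,1} = 0
G(4) = mex{0,2} = 1
G(5) = mex{1,0,0} = 2
G(6) = mex{2,1,1,0} = 3
G(7) = mex{3,2,2,1} = 0
G(8) = mex{0,3,0,2,0} = 1
G(9) = mex{1,0,1,0,1} = 2
G(10) = mex{2,1,2,1,2} = 0
G(11) = mex{0,2,3,2,0} = 1
G(12) = mex{1,0,0,3,1} = 2
G(13) = mex{2,1,1,0,2} = 3
G(14) = mex{3,2,2,1,3} = 0
G(15) = mex{0,3,0,2,0} = 1
G(16) = mex{1,0,1,0,1} = 2
G(17) = mex{2,1,2,1,2} = 0
G(18) = mex{0,2,3,2,0} = 1
G(19) = mex{1,0,0,3,1} = 2
G(20) = mex{2,1,1,0,2} = 3
G(21) = mex{3,2,2,1,3} = 0
G(22) = mex{0,3,0,2,0} = 1
G(23) = mex{1,0,1,0,1} = 2
G(24) = mex{2,1,2,1,2} = 0
G(25) = mex{0,2,3,2,0} = 1
G(26) = mex{1,0,0,3,1} = 2
G(27) = mex{2,1,1,0,2} = 3
G(28) = mex{3,2,2,1,3} = 0
G(29) = mex{0,3,0,2,0} = 1

1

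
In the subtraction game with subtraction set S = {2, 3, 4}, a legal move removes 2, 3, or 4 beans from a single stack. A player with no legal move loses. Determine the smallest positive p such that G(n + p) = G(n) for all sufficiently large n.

G(0) = 0
G(1) = mex{} = 0
G(2) = mex{0} = 1
G(3) = mex{0,0} = 1
G(4) = mex{1,0,0} = 2
G(5) = mex{1,1,0} = 2
G(6) = mex{2,1,1} = 0
G(7) = mex{2,2,1} = 0
G(8) = mex{0,2,2} = 1
G(9) = mex{0,0,2} = 1
G(10) = mex{1,0,0} = 2
G(11) = mex{1,1,0} = 2
G(12) = mex{2,1,1} = 0
G(13) = mex{2,2,1} = 0
G(14) = mex{0,2,2} = 1
G(n+6) = G(n) holds for n = 0,…,3 (a full window of length max(S) = 4), so the sequence is purely periodic with period 6.

6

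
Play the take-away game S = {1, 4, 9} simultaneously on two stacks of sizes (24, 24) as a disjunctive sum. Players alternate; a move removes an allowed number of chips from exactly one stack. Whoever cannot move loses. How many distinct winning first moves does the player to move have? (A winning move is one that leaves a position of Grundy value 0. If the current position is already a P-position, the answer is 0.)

All stacks use S = {1, 4, 9}:
n :  0  1  2  3  4  5  6  7  8  9 10 11 12 13 14 15 16 17 18 19 20 21 22 23 24
G :  0  1  0  1  2  0  1  0  1  2  0  1  0  1  2  0  1  0  1  2  0  1  0  1  2
Stack A: G(24) = 2.
Stack B: G(24) = 2.
Combined Grundy value = 2 ⊕ 2 = 0.
A winning move leaves total XOR = 0, i.e. changes one component's Grundy value g to g ⊕ X where X is the current total.
Stack A: target g' = 2⊕0 = 2, but every legal move changes the Grundy value (mex property), so 0 moves.
Stack B: target g' = 2⊕0 = 2, but every legal move changes the Grundy value (mex property), so 0 moves.

0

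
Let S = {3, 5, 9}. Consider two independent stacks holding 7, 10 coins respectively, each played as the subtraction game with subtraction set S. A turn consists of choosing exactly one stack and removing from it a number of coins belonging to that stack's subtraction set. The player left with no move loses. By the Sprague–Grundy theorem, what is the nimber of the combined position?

1

All stacks use S = {3, 5, 9}:
G(0) = 0
G(1) = mex{} = 0
G(2) = mex{} = 0
G(3) = mex{0} = 1
G(4) = mex{0} = 1
G(5) = mex{0,0} = 1
G(6) = mex{1,0} = 2
G(7) = mex{1,0} = 2
G(8) = mex{1,1} = 0
G(9) = mex{2,1,0} = 3
G(10) = mex{2,1,0} = 3
Stack A: G(7) = 2.
Stack B: G(10) = 3.
Combined Grundy value = 2 ⊕ 3 = 1.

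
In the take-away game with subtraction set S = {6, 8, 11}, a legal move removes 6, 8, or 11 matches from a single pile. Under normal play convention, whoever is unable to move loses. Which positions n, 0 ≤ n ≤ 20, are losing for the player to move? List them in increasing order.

0, 1, 2, 3, 4, 5, 17, 18, 19, 20

G(0) = 0
G(1) = mex{} = 0
G(2) = mex{} = 0
G(3) = mex{} = 0
G(4) = mex{} = 0
G(5) = mex{} = 0
G(6) = mex{0} = 1
G(7) = mex{0} = 1
G(8) = mex{0,0} = 1
G(9) = mex{0,0} = 1
G(10) = mex{0,0} = 1
G(11) = mex{0,0,0} = 1
G(12) = mex{1,0,0} = 2
G(13) = mex{1,0,0} = 2
G(14) = mex{1,1,0} = 2
G(15) = mex{1,1,0} = 2
G(16) = mex{1,1,0} = 2
G(17) = mex{1,1,1} = 0
G(18) = mex{2,1,1} = 0
G(19) = mex{2,1,1} = 0
G(20) = mex{2,2,1} = 0
P-positions are exactly the n with G(n) = 0.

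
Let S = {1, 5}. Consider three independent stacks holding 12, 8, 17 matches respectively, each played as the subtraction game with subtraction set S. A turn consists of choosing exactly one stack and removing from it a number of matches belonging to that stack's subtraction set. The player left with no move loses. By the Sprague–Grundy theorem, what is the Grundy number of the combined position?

1

All stacks use S = {1, 5}:
G(0) = 0
G(1) = mex{0} = 1
G(2) = mex{1} = 0
G(3) = mex{0} = 1
G(4) = mex{1} = 0
G(5) = mex{0,0} = 1
G(6) = mex{1,1} = 0
G(7) = mex{0,0} = 1
G(8) = mex{1,1} = 0
G(9) = mex{0,0} = 1
G(10) = mex{1,1} = 0
G(11) = mex{0,0} = 1
G(12) = mex{1,1} = 0
G(13) = mex{0,0} = 1
G(14) = mex{1,1} = 0
G(15) = mex{0,0} = 1
G(16) = mex{1,1} = 0
G(17) = mex{0,0} = 1
Stack A: G(12) = 0.
Stack B: G(8) = 0.
Stack C: G(17) = 1.
Combined Grundy value = 0 ⊕ 0 ⊕ 1 = 1.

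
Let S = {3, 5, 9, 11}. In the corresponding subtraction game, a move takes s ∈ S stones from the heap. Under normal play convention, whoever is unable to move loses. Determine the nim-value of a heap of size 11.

G(0) = 0
G(1) = mex{} = 0
G(2) = mex{} = 0
G(3) = mex{0} = 1
G(4) = mex{0} = 1
G(5) = mex{0,0} = 1
G(6) = mex{1,0} = 2
G(7) = mex{1,0} = 2
G(8) = mex{1,1} = 0
G(9) = mex{2,1,0} = 3
G(10) = mex{2,1,0} = 3
G(11) = mex{0,2,0,0} = 1

1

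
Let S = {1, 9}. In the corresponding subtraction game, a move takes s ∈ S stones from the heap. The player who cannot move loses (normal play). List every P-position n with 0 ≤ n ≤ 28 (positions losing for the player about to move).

0, 2, 4, 6, 8, 10, 12, 14, 16, 18, 20, 22, 24, 26, 28

n :  0  1  2  3  4  5  6  7  8  9 10 11 12 13 14 15 16 17 18 19 20 21 22 23 24 25 26 27 28
G :  0  1  0  1  0  1  0  1  0  1  0  1  0  1  0  1  0  1  0  1  0  1  0  1  0  1  0  1  0
P-positions are exactly the n with G(n) = 0.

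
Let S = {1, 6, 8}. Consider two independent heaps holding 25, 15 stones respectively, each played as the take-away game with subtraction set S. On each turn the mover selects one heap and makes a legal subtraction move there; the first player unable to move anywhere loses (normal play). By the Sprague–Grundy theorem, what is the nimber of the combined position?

All heaps use S = {1, 6, 8}:
G(0) = 0
G(1) = mex{0} = 1
G(2) = mex{1} = 0
G(3) = mex{0} = 1
G(4) = mex{1} = 0
G(5) = mex{0} = 1
G(6) = mex{1,0} = 2
G(7) = mex{2,1} = 0
G(8) = mex{0,0,0} = 1
G(9) = mex{1,1,1} = 0
G(10) = mex{0,0,0} = 1
G(11) = mex{1,1,1} = 0
G(12) = mex{0,2,0} = 1
G(13) = mex{1,0,1} = 2
G(14) = mex{2,1,2} = 0
G(15) = mex{0,0,0} = 1
G(16) = mex{1,1,1} = 0
G(17) = mex{0,0,0} = 1
G(18) = mex{1,1,1} = 0
G(19) = mex{0,2,0} = 1
G(20) = mex{1,0,1} = 2
G(21) = mex{2,1,2} = 0
G(22) = mex{0,0,0} = 1
G(23) = mex{1,1,1} = 0
G(24) = mex{0,0,0} = 1
G(25) = mex{1,1,1} = 0
Heap A: G(25) = 0.
Heap B: G(15) = 1.
Combined Grundy value = 0 ⊕ 1 = 1.

1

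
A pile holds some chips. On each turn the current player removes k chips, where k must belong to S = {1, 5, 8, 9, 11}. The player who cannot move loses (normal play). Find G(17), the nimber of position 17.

n :  0  1  2  3  4  5  6  7  8  9 10 11 12 13 14 15 16 17
G :  0  1  0  1  0  1  0  1  2  3  2  3  2  3  2  3  0  1

1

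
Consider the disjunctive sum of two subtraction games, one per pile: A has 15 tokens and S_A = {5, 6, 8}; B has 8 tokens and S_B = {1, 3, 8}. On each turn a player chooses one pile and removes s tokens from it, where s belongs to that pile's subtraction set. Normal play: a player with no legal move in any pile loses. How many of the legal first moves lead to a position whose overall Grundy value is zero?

2

Pile A, S = {5, 6, 8}:
G(0) = 0
G(1) = mex{} = 0
G(2) = mex{} = 0
G(3) = mex{} = 0
G(4) = mex{} = 0
G(5) = mex{0} = 1
G(6) = mex{0,0} = 1
G(7) = mex{0,0} = 1
G(8) = mex{0,0,0} = 1
G(9) = mex{0,0,0} = 1
G(10) = mex{1,0,0} = 2
G(11) = mex{1,1,0} = 2
G(12) = mex{1,1,0} = 2
G(13) = mex{1,1,1} = 0
G(14) = mex{1,1,1} = 0
G(15) = mex{2,1,1} = 0
G_A(15) = 0.
Pile B, S = {1, 3, 8}:
G(0) = 0
G(1) = mex{0} = 1
G(2) = mex{1} = 0
G(3) = mex{0,0} = 1
G(4) = mex{1,1} = 0
G(5) = mex{0,0} = 1
G(6) = mex{1,1} = 0
G(7) = mex{0,0} = 1
G(8) = mex{1,1,0} = 2
G_B(8) = 2.
Combined Grundy value = 0 ⊕ 2 = 2.
A winning move leaves total XOR = 0, i.e. changes one component's Grundy value g to g ⊕ X where X is the current total.
Pile A: need g' = 0⊕2 = 2. Options: 15−5→G=2, 15−6→G=1, 15−8→G=1. Hits: 1.
Pile B: need g' = 2⊕2 = 0. Options: 8−1→G=1, 8−3→G=1, 8−8→G=0. Hits: 1.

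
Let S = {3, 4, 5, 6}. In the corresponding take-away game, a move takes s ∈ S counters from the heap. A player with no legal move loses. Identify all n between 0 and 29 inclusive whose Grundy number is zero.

G(0) = 0
G(1) = mex{} = 0
G(2) = mex{} = 0
G(3) = mex{0} = 1
G(4) = mex{0,0} = 1
G(5) = mex{0,0,0} = 1
G(6) = mex{1,0,0,0} = 2
G(7) = mex{1,1,0,0} = 2
G(8) = mex{1,1,1,0} = 2
G(9) = mex{2,1,1,1} = 0
G(10) = mex{2,2,1,1} = 0
G(11) = mex{2,2,2,1} = 0
G(12) = mex{0,2,2,2} = 1
G(13) = mex{0,0,2,2} = 1
G(14) = mex{0,0,0,2} = 1
G(15) = mex{1,0,0,0} = 2
G(16) = mex{1,1,0,0} = 2
G(17) = mex{1,1,1,0} = 2
G(18) = mex{2,1,1,1} = 0
G(19) = mex{2,2,1,1} = 0
G(20) = mex{2,2,2,1} = 0
G(21) = mex{0,2,2,2} = 1
G(22) = mex{0,0,2,2} = 1
G(23) = mex{0,0,0,2} = 1
G(24) = mex{1,0,0,0} = 2
G(25) = mex{1,1,0,0} = 2
G(26) = mex{1,1,1,0} = 2
G(27) = mex{2,1,1,1} = 0
G(28) = mex{2,2,1,1} = 0
G(29) = mex{2,2,2,1} = 0
P-positions are exactly the n with G(n) = 0.

0, 1, 2, 9, 10, 11, 18, 19, 20, 27, 28, 29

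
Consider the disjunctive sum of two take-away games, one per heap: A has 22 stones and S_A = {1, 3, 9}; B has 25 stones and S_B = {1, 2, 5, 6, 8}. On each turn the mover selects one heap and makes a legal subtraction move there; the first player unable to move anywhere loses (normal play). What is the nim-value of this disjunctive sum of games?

1

Heap A, S = {1, 3, 9}:
n :  0  1  2  3  4  5  6  7  8  9 10 11 12 13 14 15 16 17 18 19 20 21 22
G :  0  1  0  1  0  1  0  1  0  1  0  1  0  1  0  1  0  1  0  1  0  1  0
G_A(22) = 0.
Heap B, S = {1, 2, 5, 6, 8}:
G(0) = 0
G(1) = mex{0} = 1
G(2) = mex{1,0} = 2
G(3) = mex{2,1} = 0
G(4) = mex{0,2} = 1
G(5) = mex{1,0,0} = 2
G(6) = mex{2,1,1,0} = 3
G(7) = mex{3,2,2,1} = 0
G(8) = mex{0,3,0,2,0} = 1
G(9) = mex{1,0,1,0,1} = 2
G(10) = mex{2,1,2,1,2} = 0
G(11) = mex{0,2,3,2,0} = 1
G(12) = mex{1,0,0,3,1} = 2
G(13) = mex{2,1,1,0,2} = 3
G(14) = mex{3,2,2,1,3} = 0
G(15) = mex{0,3,0,2,0} = 1
G(16) = mex{1,0,1,0,1} = 2
G(17) = mex{2,1,2,1,2} = 0
G(18) = mex{0,2,3,2,0} = 1
G(19) = mex{1,0,0,3,1} = 2
G(20) = mex{2,1,1,0,2} = 3
G(21) = mex{3,2,2,1,3} = 0
G(22) = mex{0,3,0,2,0} = 1
G(23) = mex{1,0,1,0,1} = 2
G(24) = mex{2,1,2,1,2} = 0
G(25) = mex{0,2,3,2,0} = 1
G_B(25) = 1.
Combined Grundy value = 0 ⊕ 1 = 1.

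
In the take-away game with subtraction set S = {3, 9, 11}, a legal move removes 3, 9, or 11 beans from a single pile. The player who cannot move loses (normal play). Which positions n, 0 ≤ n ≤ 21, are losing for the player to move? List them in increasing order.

0, 1, 2, 6, 7, 8, 14, 20, 21

G(0) = 0
G(1) = mex{} = 0
G(2) = mex{} = 0
G(3) = mex{0} = 1
G(4) = mex{0} = 1
G(5) = mex{0} = 1
G(6) = mex{1} = 0
G(7) = mex{1} = 0
G(8) = mex{1} = 0
G(9) = mex{0,0} = 1
G(10) = mex{0,0} = 1
G(11) = mex{0,0,0} = 1
G(12) = mex{1,1,0} = 2
G(13) = mex{1,1,0} = 2
G(14) = mex{1,1,1} = 0
G(15) = mex{2,0,1} = 3
G(16) = mex{2,0,1} = 3
G(17) = mex{0,0,0} = 1
G(18) = mex{3,1,0} = 2
G(19) = mex{3,1,0} = 2
G(20) = mex{1,1,1} = 0
G(21) = mex{2,2,1} = 0
P-positions are exactly the n with G(n) = 0.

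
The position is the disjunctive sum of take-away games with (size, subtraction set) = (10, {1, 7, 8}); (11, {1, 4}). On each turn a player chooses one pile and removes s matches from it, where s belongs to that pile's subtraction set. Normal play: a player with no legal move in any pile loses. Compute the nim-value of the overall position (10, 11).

3

Pile A, S = {1, 7, 8}:
G(0) = 0
G(1) = mex{0} = 1
G(2) = mex{1} = 0
G(3) = mex{0} = 1
G(4) = mex{1} = 0
G(5) = mex{0} = 1
G(6) = mex{1} = 0
G(7) = mex{0,0} = 1
G(8) = mex{1,1,0} = 2
G(9) = mex{2,0,1} = 3
G(10) = mex{3,1,0} = 2
G_A(10) = 2.
Pile B, S = {1, 4}:
G(0) = 0
G(1) = mex{0} = 1
G(2) = mex{1} = 0
G(3) = mex{0} = 1
G(4) = mex{1,0} = 2
G(5) = mex{2,1} = 0
G(6) = mex{0,0} = 1
G(7) = mex{1,1} = 0
G(8) = mex{0,2} = 1
G(9) = mex{1,0} = 2
G(10) = mex{2,1} = 0
G(11) = mex{0,0} = 1
G_B(11) = 1.
Combined Grundy value = 2 ⊕ 1 = 3.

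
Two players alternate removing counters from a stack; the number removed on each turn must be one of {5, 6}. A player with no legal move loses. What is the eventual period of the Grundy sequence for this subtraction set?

G(0) = 0
G(1) = mex{} = 0
G(2) = mex{} = 0
G(3) = mex{} = 0
G(4) = mex{} = 0
G(5) = mex{0} = 1
G(6) = mex{0,0} = 1
G(7) = mex{0,0} = 1
G(8) = mex{0,0} = 1
G(9) = mex{0,0} = 1
G(10) = mex{1,0} = 2
G(11) = mex{1,1} = 0
G(12) = mex{1,1} = 0
G(13) = mex{1,1} = 0
G(14) = mex{1,1} = 0
G(15) = mex{2,1} = 0
G(16) = mex{0,2} = 1
G(17) = mex{0,0} = 1
G(18) = mex{0,0} = 1
G(19) = mex{0,0} = 1
G(20) = mex{0,0} = 1
G(21) = mex{1,0} = 2
G(22) = mex{1,1} = 0
G(23) = mex{1,1} = 0
G(n+11) = G(n) holds for n = 0,…,5 (a full window of length max(S) = 6), so the sequence is purely periodic with period 11.

11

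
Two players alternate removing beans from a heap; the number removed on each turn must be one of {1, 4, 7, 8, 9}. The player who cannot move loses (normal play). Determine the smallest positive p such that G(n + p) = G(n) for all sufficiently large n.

n :  0  1  2  3  4  5  6  7  8  9 10 11 12 13 14 15 16 17 18 19 20 21 22 23 24 25 26 27 28 29 30 31
G :  0  1  0  1  2  0  1  2  3  2  3  4  5  3  4  0  1  0  1  2  0  1  2  3  2  3  4  5  3  4  0  1
G(n+15) = G(n) holds for n = 0,…,8 (a full window of length max(S) = 9), so the sequence is purely periodic with period 15.

15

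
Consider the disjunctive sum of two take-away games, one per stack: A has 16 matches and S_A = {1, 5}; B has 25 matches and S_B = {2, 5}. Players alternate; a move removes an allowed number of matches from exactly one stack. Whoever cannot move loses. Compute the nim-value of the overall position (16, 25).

Stack A, S = {1, 5}:
n :  0  1  2  3  4  5  6  7  8  9 10 11 12 13 14 15 16
G :  0  1  0  1  0  1  0  1  0  1  0  1  0  1  0  1  0
G_A(16) = 0.
Stack B, S = {2, 5}:
G(0) = 0
G(1) = mex{} = 0
G(2) = mex{0} = 1
G(3) = mex{0} = 1
G(4) = mex{1} = 0
G(5) = mex{1,0} = 2
G(6) = mex{0,0} = 1
G(7) = mex{2,1} = 0
G(8) = mex{1,1} = 0
G(9) = mex{0,0} = 1
G(10) = mex{0,2} = 1
G(11) = mex{1,1} = 0
G(12) = mex{1,0} = 2
G(13) = mex{0,0} = 1
G(14) = mex{2,1} = 0
G(15) = mex{1,1} = 0
G(16) = mex{0,0} = 1
G(17) = mex{0,2} = 1
G(18) = mex{1,1} = 0
G(19) = mex{1,0} = 2
G(20) = mex{0,0} = 1
G(21) = mex{2,1} = 0
G(22) = mex{1,1} = 0
G(23) = mex{0,0} = 1
G(24) = mex{0,2} = 1
G(25) = mex{1,1} = 0
G_B(25) = 0.
Combined Grundy value = 0 ⊕ 0 = 0.

0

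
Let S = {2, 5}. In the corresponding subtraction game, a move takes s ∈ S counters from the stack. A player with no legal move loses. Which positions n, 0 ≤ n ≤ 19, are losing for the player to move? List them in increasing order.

0, 1, 4, 7, 8, 11, 14, 15, 18

G(0) = 0
G(1) = mex{} = 0
G(2) = mex{0} = 1
G(3) = mex{0} = 1
G(4) = mex{1} = 0
G(5) = mex{1,0} = 2
G(6) = mex{0,0} = 1
G(7) = mex{2,1} = 0
G(8) = mex{1,1} = 0
G(9) = mex{0,0} = 1
G(10) = mex{0,2} = 1
G(11) = mex{1,1} = 0
G(12) = mex{1,0} = 2
G(13) = mex{0,0} = 1
G(14) = mex{2,1} = 0
G(15) = mex{1,1} = 0
G(16) = mex{0,0} = 1
G(17) = mex{0,2} = 1
G(18) = mex{1,1} = 0
G(19) = mex{1,0} = 2
P-positions are exactly the n with G(n) = 0.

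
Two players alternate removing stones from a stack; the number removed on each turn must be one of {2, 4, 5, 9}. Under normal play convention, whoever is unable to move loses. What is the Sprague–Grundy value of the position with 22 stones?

n :  0  1  2  3  4  5  6  7  8  9 10 11 12 13 14 15 16 17 18 19 20 21 22
G :  0  0  1  1  2  2  3  0  0  1  1  2  2  3  0  0  1  1  2  2  3  0  0

0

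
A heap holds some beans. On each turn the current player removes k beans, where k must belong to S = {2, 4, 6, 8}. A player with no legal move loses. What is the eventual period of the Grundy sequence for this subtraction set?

10

G(0) = 0
G(1) = mex{} = 0
G(2) = mex{0} = 1
G(3) = mex{0} = 1
G(4) = mex{1,0} = 2
G(5) = mex{1,0} = 2
G(6) = mex{2,1,0} = 3
G(7) = mex{2,1,0} = 3
G(8) = mex{3,2,1,0} = 4
G(9) = mex{3,2,1,0} = 4
G(10) = mex{4,3,2,1} = 0
G(11) = mex{4,3,2,1} = 0
G(12) = mex{0,4,3,2} = 1
G(13) = mex{0,4,3,2} = 1
G(14) = mex{1,0,4,3} = 2
G(15) = mex{1,0,4,3} = 2
G(16) = mex{2,1,0,4} = 3
G(17) = mex{2,1,0,4} = 3
G(18) = mex{3,2,1,0} = 4
G(19) = mex{3,2,1,0} = 4
G(20) = mex{4,3,2,1} = 0
G(21) = mex{4,3,2,1} = 0
G(n+10) = G(n) holds for n = 0,…,7 (a full window of length max(S) = 8), so the sequence is purely periodic with period 10.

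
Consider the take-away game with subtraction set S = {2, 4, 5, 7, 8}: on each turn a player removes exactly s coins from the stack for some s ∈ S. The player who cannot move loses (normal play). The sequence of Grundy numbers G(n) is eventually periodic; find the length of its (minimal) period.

n :  0  1  2  3  4  5  6  7  8  9 10 11 12 13 14 15 16 17 18 19 20 21
G :  0  0  1  1  2  2  3  3  4  4  0  0  1  1  2  2  3  3  4  4  0  0
G(n+10) = G(n) holds for n = 0,…,7 (a full window of length max(S) = 8), so the sequence is purely periodic with period 10.

10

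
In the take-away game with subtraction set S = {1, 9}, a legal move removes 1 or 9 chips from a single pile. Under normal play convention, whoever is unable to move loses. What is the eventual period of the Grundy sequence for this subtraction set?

G(0) = 0
G(1) = mex{0} = 1
G(2) = mex{1} = 0
G(3) = mex{0} = 1
G(4) = mex{1} = 0
G(5) = mex{0} = 1
G(6) = mex{1} = 0
G(7) = mex{0} = 1
G(8) = mex{1} = 0
G(9) = mex{0,0} = 1
G(10) = mex{1,1} = 0
G(11) = mex{0,0} = 1
G(12) = mex{1,1} = 0
G(13) = mex{0,0} = 1
G(14) = mex{1,1} = 0
G(n+2) = G(n) holds for n = 0,…,8 (a full window of length max(S) = 9), so the sequence is purely periodic with period 2.

2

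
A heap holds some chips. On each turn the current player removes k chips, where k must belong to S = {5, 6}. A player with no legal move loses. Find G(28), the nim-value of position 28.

G(0) = 0
G(1) = mex{} = 0
G(2) = mex{} = 0
G(3) = mex{} = 0
G(4) = mex{} = 0
G(5) = mex{0} = 1
G(6) = mex{0,0} = 1
G(7) = mex{0,0} = 1
G(8) = mex{0,0} = 1
G(9) = mex{0,0} = 1
G(10) = mex{1,0} = 2
G(11) = mex{1,1} = 0
G(12) = mex{1,1} = 0
G(13) = mex{1,1} = 0
G(14) = mex{1,1} = 0
G(15) = mex{2,1} = 0
G(16) = mex{0,2} = 1
G(17) = mex{0,0} = 1
G(18) = mex{0,0} = 1
G(19) = mex{0,0} = 1
G(20) = mex{0,0} = 1
G(21) = mex{1,0} = 2
G(22) = mex{1,1} = 0
G(23) = mex{1,1} = 0
G(24) = mex{1,1} = 0
G(25) = mex{1,1} = 0
G(26) = mex{2,1} = 0
G(27) = mex{0,2} = 1
G(28) = mex{0,0} = 1

1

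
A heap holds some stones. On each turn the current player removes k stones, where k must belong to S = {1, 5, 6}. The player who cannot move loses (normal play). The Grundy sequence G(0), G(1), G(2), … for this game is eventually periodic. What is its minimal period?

11

G(0) = 0
G(1) = mex{0} = 1
G(2) = mex{1} = 0
G(3) = mex{0} = 1
G(4) = mex{1} = 0
G(5) = mex{0,0} = 1
G(6) = mex{1,1,0} = 2
G(7) = mex{2,0,1} = 3
G(8) = mex{3,1,0} = 2
G(9) = mex{2,0,1} = 3
G(10) = mex{3,1,0} = 2
G(11) = mex{2,2,1} = 0
G(12) = mex{0,3,2} = 1
G(13) = mex{1,2,3} = 0
G(14) = mex{0,3,2} = 1
G(15) = mex{1,2,3} = 0
G(16) = mex{0,0,2} = 1
G(17) = mex{1,1,0} = 2
G(18) = mex{2,0,1} = 3
G(19) = mex{3,1,0} = 2
G(20) = mex{2,0,1} = 3
G(21) = mex{3,1,0} = 2
G(22) = mex{2,2,1} = 0
G(23) = mex{0,3,2} = 1
G(n+11) = G(n) holds for n = 0,…,5 (a full window of length max(S) = 6), so the sequence is purely periodic with period 11.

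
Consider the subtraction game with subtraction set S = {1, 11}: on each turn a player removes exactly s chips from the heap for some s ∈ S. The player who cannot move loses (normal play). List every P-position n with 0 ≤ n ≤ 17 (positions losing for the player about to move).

n :  0  1  2  3  4  5  6  7  8  9 10 11 12 13 14 15 16 17
G :  0  1  0  1  0  1  0  1  0  1  0  1  0  1  0  1  0  1
P-positions are exactly the n with G(n) = 0.

0, 2, 4, 6, 8, 10, 12, 14, 16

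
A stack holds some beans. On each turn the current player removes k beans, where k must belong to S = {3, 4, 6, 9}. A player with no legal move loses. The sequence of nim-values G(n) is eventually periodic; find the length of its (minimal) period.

12

n :  0  1  2  3  4  5  6  7  8  9 10 11 12 13 14 15 16 17 18 19 20 21 22 23 24 25
G :  0  0  0  1  1  1  2  2  2  3  3  3  0  0  0  1  1  1  2  2  2  3  3  3  0  0
G(n+12) = G(n) holds for n = 0,…,8 (a full window of length max(S) = 9), so the sequence is purely periodic with period 12.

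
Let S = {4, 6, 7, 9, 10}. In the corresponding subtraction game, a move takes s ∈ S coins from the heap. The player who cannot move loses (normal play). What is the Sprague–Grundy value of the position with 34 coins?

n :  0  1  2  3  4  5  6  7  8  9 10 11 12 13 14 15 16 17 18 19 20 21 22 23 24 25 26 27 28 29 30 31 32 33 34
G :  0  0  0  0  1  1  1  1  2  2  2  2  3  3  0  0  0  0  1  1  1  1  2  2  2  2  3  3  0  0  0  0  1  1  1

1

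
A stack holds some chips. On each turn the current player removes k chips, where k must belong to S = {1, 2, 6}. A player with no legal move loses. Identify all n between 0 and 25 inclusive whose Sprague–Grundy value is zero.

0, 3, 7, 10, 14, 17, 21, 24

n :  0  1  2  3  4  5  6  7  8  9 10 11 12 13 14 15 16 17 18 19 20 21 22 23 24 25
G :  0  1  2  0  1  2  3  0  1  2  0  1  2  3  0  1  2  0  1  2  3  0  1  2  0  1
P-positions are exactly the n with G(n) = 0.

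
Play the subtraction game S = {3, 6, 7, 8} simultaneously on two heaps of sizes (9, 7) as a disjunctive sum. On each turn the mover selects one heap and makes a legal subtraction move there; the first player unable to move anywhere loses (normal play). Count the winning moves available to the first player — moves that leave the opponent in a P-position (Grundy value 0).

1

All heaps use S = {3, 6, 7, 8}:
G(0) = 0
G(1) = mex{} = 0
G(2) = mex{} = 0
G(3) = mex{0} = 1
G(4) = mex{0} = 1
G(5) = mex{0} = 1
G(6) = mex{1,0} = 2
G(7) = mex{1,0,0} = 2
G(8) = mex{1,0,0,0} = 2
G(9) = mex{2,1,0,0} = 3
Heap A: G(9) = 3.
Heap B: G(7) = 2.
Combined Grundy value = 3 ⊕ 2 = 1.
A winning move leaves total XOR = 0, i.e. changes one component's Grundy value g to g ⊕ X where X is the current total.
Heap A: need g' = 3⊕1 = 2. Options: 9−3→G=2, 9−6→G=1, 9−7→G=0, 9−8→G=0. Hits: 1.
Heap B: need g' = 2⊕1 = 3. Options: 7−3→G=1, 7−6→G=0, 7−7→G=0. Hits: 0.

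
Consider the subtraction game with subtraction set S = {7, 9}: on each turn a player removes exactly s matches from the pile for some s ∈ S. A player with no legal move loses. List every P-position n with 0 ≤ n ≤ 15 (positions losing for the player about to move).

n :  0  1  2  3  4  5  6  7  8  9 10 11 12 13 14 15
G :  0  0  0  0  0  0  0  1  1  1  1  1  1  1  2  2
P-positions are exactly the n with G(n) = 0.

0, 1, 2, 3, 4, 5, 6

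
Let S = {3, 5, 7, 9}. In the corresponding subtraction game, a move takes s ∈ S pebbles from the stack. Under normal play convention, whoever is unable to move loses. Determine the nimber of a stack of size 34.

G(0) = 0
G(1) = mex{} = 0
G(2) = mex{} = 0
G(3) = mex{0} = 1
G(4) = mex{0} = 1
G(5) = mex{0,0} = 1
G(6) = mex{1,0} = 2
G(7) = mex{1,0,0} = 2
G(8) = mex{1,1,0} = 2
G(9) = mex{2,1,0,0} = 3
G(10) = mex{2,1,1,0} = 3
G(11) = mex{2,2,1,0} = 3
G(12) = mex{3,2,1,1} = 0
G(13) = mex{3,2,2,1} = 0
G(14) = mex{3,3,2,1} = 0
G(15) = mex{0,3,2,2} = 1
G(16) = mex{0,3,3,2} = 1
G(17) = mex{0,0,3,2} = 1
G(18) = mex{1,0,3,3} = 2
G(19) = mex{1,0,0,3} = 2
G(20) = mex{1,1,0,3} = 2
G(21) = mex{2,1,0,0} = 3
G(22) = mex{2,1,1,0} = 3
G(23) = mex{2,2,1,0} = 3
G(24) = mex{3,2,1,1} = 0
G(25) = mex{3,2,2,1} = 0
G(26) = mex{3,3,2,1} = 0
G(27) = mex{0,3,2,2} = 1
G(28) = mex{0,3,3,2} = 1
G(29) = mex{0,0,3,2} = 1
G(30) = mex{1,0,3,3} = 2
G(31) = mex{1,0,0,3} = 2
G(32) = mex{1,1,0,3} = 2
G(33) = mex{2,1,0,0} = 3
G(34) = mex{2,1,1,0} = 3

3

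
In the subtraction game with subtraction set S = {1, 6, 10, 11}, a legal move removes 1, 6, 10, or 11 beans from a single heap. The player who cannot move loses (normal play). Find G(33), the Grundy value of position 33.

G(0) = 0
G(1) = mex{0} = 1
G(2) = mex{1} = 0
G(3) = mex{0} = 1
G(4) = mex{1} = 0
G(5) = mex{0} = 1
G(6) = mex{1,0} = 2
G(7) = mex{2,1} = 0
G(8) = mex{0,0} = 1
G(9) = mex{1,1} = 0
G(10) = mex{0,0,0} = 1
G(11) = mex{1,1,1,0} = 2
G(12) = mex{2,2,0,1} = 3
G(13) = mex{3,0,1,0} = 2
G(14) = mex{2,1,0,1} = 3
G(15) = mex{3,0,1,0} = 2
G(16) = mex{2,1,2,1} = 0
G(17) = mex{0,2,0,2} = 1
G(18) = mex{1,3,1,0} = 2
G(19) = mex{2,2,0,1} = 3
G(20) = mex{3,3,1,0} = 2
G(21) = mex{2,2,2,1} = 0
G(22) = mex{0,0,3,2} = 1
G(23) = mex{1,1,2,3} = 0
G(24) = mex{0,2,3,2} = 1
G(25) = mex{1,3,2,3} = 0
G(26) = mex{0,2,0,2} = 1
G(27) = mex{1,0,1,0} = 2
G(28) = mex{2,1,2,1} = 0
G(29) = mex{0,0,3,2} = 1
G(30) = mex{1,1,2,3} = 0
G(31) = mex{0,0,0,2} = 1
G(32) = mex{1,1,1,0} = 2
G(33) = mex{2,2,0,1} = 3

3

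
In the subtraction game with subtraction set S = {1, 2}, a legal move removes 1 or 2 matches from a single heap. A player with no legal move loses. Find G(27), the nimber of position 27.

G(0) = 0
G(1) = mex{0} = 1
G(2) = mex{1,0} = 2
G(3) = mex{2,1} = 0
G(4) = mex{0,2} = 1
G(5) = mex{1,0} = 2
G(6) = mex{2,1} = 0
G(7) = mex{0,2} = 1
G(8) = mex{1,0} = 2
G(9) = mex{2,1} = 0
G(10) = mex{0,2} = 1
G(11) = mex{1,0} = 2
G(12) = mex{2,1} = 0
G(13) = mex{0,2} = 1
G(14) = mex{1,0} = 2
G(15) = mex{2,1} = 0
G(16) = mex{0,2} = 1
G(17) = mex{1,0} = 2
G(18) = mex{2,1} = 0
G(19) = mex{0,2} = 1
G(20) = mex{1,0} = 2
G(21) = mex{2,1} = 0
G(22) = mex{0,2} = 1
G(23) = mex{1,0} = 2
G(24) = mex{2,1} = 0
G(25) = mex{0,2} = 1
G(26) = mex{1,0} = 2
G(27) = mex{2,1} = 0

0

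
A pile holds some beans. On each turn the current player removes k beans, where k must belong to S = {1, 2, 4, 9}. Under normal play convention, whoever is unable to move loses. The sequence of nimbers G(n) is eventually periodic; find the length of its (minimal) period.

11

G(0) = 0
G(1) = mex{0} = 1
G(2) = mex{1,0} = 2
G(3) = mex{2,1} = 0
G(4) = mex{0,2,0} = 1
G(5) = mex{1,0,1} = 2
G(6) = mex{2,1,2} = 0
G(7) = mex{0,2,0} = 1
G(8) = mex{1,0,1} = 2
G(9) = mex{2,1,2,0} = 3
G(10) = mex{3,2,0,1} = 4
G(11) = mex{4,3,1,2} = 0
G(12) = mex{0,4,2,0} = 1
G(13) = mex{1,0,3,1} = 2
G(14) = mex{2,1,4,2} = 0
G(15) = mex{0,2,0,0} = 1
G(16) = mex{1,0,1,1} = 2
G(17) = mex{2,1,2,2} = 0
G(18) = mex{0,2,0,3} = 1
G(19) = mex{1,0,1,4} = 2
G(20) = mex{2,1,2,0} = 3
G(21) = mex{3,2,0,1} = 4
G(22) = mex{4,3,1,2} = 0
G(23) = mex{0,4,2,0} = 1
G(n+11) = G(n) holds for n = 0,…,8 (a full window of length max(S) = 9), so the sequence is purely periodic with period 11.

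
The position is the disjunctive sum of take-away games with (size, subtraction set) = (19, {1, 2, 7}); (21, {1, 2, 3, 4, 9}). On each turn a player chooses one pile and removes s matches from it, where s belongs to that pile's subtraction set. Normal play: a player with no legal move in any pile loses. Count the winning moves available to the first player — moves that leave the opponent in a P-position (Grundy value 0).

Pile A, S = {1, 2, 7}:
G(0) = 0
G(1) = mex{0} = 1
G(2) = mex{1,0} = 2
G(3) = mex{2,1} = 0
G(4) = mex{0,2} = 1
G(5) = mex{1,0} = 2
G(6) = mex{2,1} = 0
G(7) = mex{0,2,0} = 1
G(8) = mex{1,0,1} = 2
G(9) = mex{2,1,2} = 0
G(10) = mex{0,2,0} = 1
G(11) = mex{1,0,1} = 2
G(12) = mex{2,1,2} = 0
G(13) = mex{0,2,0} = 1
G(14) = mex{1,0,1} = 2
G(15) = mex{2,1,2} = 0
G(16) = mex{0,2,0} = 1
G(17) = mex{1,0,1} = 2
G(18) = mex{2,1,2} = 0
G(19) = mex{0,2,0} = 1
G_A(19) = 1.
Pile B, S = {1, 2, 3, 4, 9}:
G(0) = 0
G(1) = mex{0} = 1
G(2) = mex{1,0} = 2
G(3) = mex{2,1,0} = 3
G(4) = mex{3,2,1,0} = 4
G(5) = mex{4,3,2,1} = 0
G(6) = mex{0,4,3,2} = 1
G(7) = mex{1,0,4,3} = 2
G(8) = mex{2,1,0,4} = 3
G(9) = mex{3,2,1,0,0} = 4
G(10) = mex{4,3,2,1,1} = 0
G(11) = mex{0,4,3,2,2} = 1
G(12) = mex{1,0,4,3,3} = 2
G(13) = mex{2,1,0,4,4} = 3
G(14) = mex{3,2,1,0,0} = 4
G(15) = mex{4,3,2,1,1} = 0
G(16) = mex{0,4,3,2,2} = 1
G(17) = mex{1,0,4,3,3} = 2
G(18) = mex{2,1,0,4,4} = 3
G(19) = mex{3,2,1,0,0} = 4
G(20) = mex{4,3,2,1,1} = 0
G(21) = mex{0,4,3,2,2} = 1
G_B(21) = 1.
Combined Grundy value = 1 ⊕ 1 = 0.
A winning move leaves total XOR = 0, i.e. changes one component's Grundy value g to g ⊕ X where X is the current total.
Pile A: target g' = 1⊕0 = 1, but every legal move changes the Grundy value (mex property), so 0 moves.
Pile B: target g' = 1⊕0 = 1, but every legal move changes the Grundy value (mex property), so 0 moves.

0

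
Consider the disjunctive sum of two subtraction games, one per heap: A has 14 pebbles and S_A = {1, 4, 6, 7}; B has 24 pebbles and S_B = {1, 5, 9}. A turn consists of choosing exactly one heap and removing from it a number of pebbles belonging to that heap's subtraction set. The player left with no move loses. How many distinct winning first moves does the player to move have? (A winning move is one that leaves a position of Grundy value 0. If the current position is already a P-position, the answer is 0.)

Heap A, S = {1, 4, 6, 7}:
n :  0  1  2  3  4  5  6  7  8  9 10 11 12 13 14
G :  0  1  0  1  2  0  1  2  3  2  0  1  2  0  1
G_A(14) = 1.
Heap B, S = {1, 5, 9}:
G(0) = 0
G(1) = mex{0} = 1
G(2) = mex{1} = 0
G(3) = mex{0} = 1
G(4) = mex{1} = 0
G(5) = mex{0,0} = 1
G(6) = mex{1,1} = 0
G(7) = mex{0,0} = 1
G(8) = mex{1,1} = 0
G(9) = mex{0,0,0} = 1
G(10) = mex{1,1,1} = 0
G(11) = mex{0,0,0} = 1
G(12) = mex{1,1,1} = 0
G(13) = mex{0,0,0} = 1
G(14) = mex{1,1,1} = 0
G(15) = mex{0,0,0} = 1
G(16) = mex{1,1,1} = 0
G(17) = mex{0,0,0} = 1
G(18) = mex{1,1,1} = 0
G(19) = mex{0,0,0} = 1
G(20) = mex{1,1,1} = 0
G(21) = mex{0,0,0} = 1
G(22) = mex{1,1,1} = 0
G(23) = mex{0,0,0} = 1
G(24) = mex{1,1,1} = 0
G_B(24) = 0.
Combined Grundy value = 1 ⊕ 0 = 1.
A winning move leaves total XOR = 0, i.e. changes one component's Grundy value g to g ⊕ X where X is the current total.
Heap A: need g' = 1⊕1 = 0. Options: 14−1→G=0, 14−4→G=0, 14−6→G=3, 14−7→G=2. Hits: 2.
Heap B: need g' = 0⊕1 = 1. Options: 24−1→G=1, 24−5→G=1, 24−9→G=1. Hits: 3.

5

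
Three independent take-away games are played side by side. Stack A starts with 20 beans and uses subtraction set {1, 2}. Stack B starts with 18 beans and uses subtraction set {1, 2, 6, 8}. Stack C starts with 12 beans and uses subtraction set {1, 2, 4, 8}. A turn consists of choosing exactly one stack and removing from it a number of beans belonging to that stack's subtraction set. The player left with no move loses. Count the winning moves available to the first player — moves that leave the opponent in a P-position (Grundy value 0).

3

Stack A, S = {1, 2}:
n :  0  1  2  3  4  5  6  7  8  9 10 11 12 13 14 15 16 17 18 19 20
G :  0  1  2  0  1  2  0  1  2  0  1  2  0  1  2  0  1  2  0  1  2
G_A(20) = 2.
Stack B, S = {1, 2, 6, 8}:
n :  0  1  2  3  4  5  6  7  8  9 10 11 12 13 14 15 16 17 18
G :  0  1  2  0  1  2  3  0  1  2  0  1  2  3  0  1  2  0  1
G_B(18) = 1.
Stack C, S = {1, 2, 4, 8}:
n :  0  1  2  3  4  5  6  7  8  9 10 11 12
G :  0  1  2  0  1  2  0  1  2  0  1  2  0
G_C(12) = 0.
Combined Grundy value = 2 ⊕ 1 ⊕ 0 = 3.
A winning move leaves total XOR = 0, i.e. changes one component's Grundy value g to g ⊕ X where X is the current total.
Stack A: need g' = 2⊕3 = 1. Options: 20−1→G=1, 20−2→G=0. Hits: 1.
Stack B: need g' = 1⊕3 = 2. Options: 18−1→G=0, 18−2→G=2, 18−6→G=2, 18−8→G=0. Hits: 2.
Stack C: need g' = 0⊕3 = 3. Options: 12−1→G=2, 12−2→G=1, 12−4→G=2, 12−8→G=1. Hits: 0.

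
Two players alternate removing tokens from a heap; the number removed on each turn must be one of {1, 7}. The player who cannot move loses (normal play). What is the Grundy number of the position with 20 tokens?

G(0) = 0
G(1) = mex{0} = 1
G(2) = mex{1} = 0
G(3) = mex{0} = 1
G(4) = mex{1} = 0
G(5) = mex{0} = 1
G(6) = mex{1} = 0
G(7) = mex{0,0} = 1
G(8) = mex{1,1} = 0
G(9) = mex{0,0} = 1
G(10) = mex{1,1} = 0
G(11) = mex{0,0} = 1
G(12) = mex{1,1} = 0
G(13) = mex{0,0} = 1
G(14) = mex{1,1} = 0
G(15) = mex{0,0} = 1
G(16) = mex{1,1} = 0
G(17) = mex{0,0} = 1
G(18) = mex{1,1} = 0
G(19) = mex{0,0} = 1
G(20) = mex{1,1} = 0

0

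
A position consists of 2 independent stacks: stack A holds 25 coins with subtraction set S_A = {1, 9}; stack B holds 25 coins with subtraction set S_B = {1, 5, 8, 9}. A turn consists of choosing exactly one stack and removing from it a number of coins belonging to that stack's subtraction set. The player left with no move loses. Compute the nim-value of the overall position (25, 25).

2

Stack A, S = {1, 9}:
n :  0  1  2  3  4  5  6  7  8  9 10 11 12 13 14 15 16 17 18 19 20 21 22 23 24 25
G :  0  1  0  1  0  1  0  1  0  1  0  1  0  1  0  1  0  1  0  1  0  1  0  1  0  1
G_A(25) = 1.
Stack B, S = {1, 5, 8, 9}:
G(0) = 0
G(1) = mex{0} = 1
G(2) = mex{1} = 0
G(3) = mex{0} = 1
G(4) = mex{1} = 0
G(5) = mex{0,0} = 1
G(6) = mex{1,1} = 0
G(7) = mex{0,0} = 1
G(8) = mex{1,1,0} = 2
G(9) = mex{2,0,1,0} = 3
G(10) = mex{3,1,0,1} = 2
G(11) = mex{2,0,1,0} = 3
G(12) = mex{3,1,0,1} = 2
G(13) = mex{2,2,1,0} = 3
G(14) = mex{3,3,0,1} = 2
G(15) = mex{2,2,1,0} = 3
G(16) = mex{3,3,2,1} = 0
G(17) = mex{0,2,3,2} = 1
G(18) = mex{1,3,2,3} = 0
G(19) = mex{0,2,3,2} = 1
G(20) = mex{1,3,2,3} = 0
G(21) = mex{0,0,3,2} = 1
G(22) = mex{1,1,2,3} = 0
G(23) = mex{0,0,3,2} = 1
G(24) = mex{1,1,0,3} = 2
G(25) = mex{2,0,1,0} = 3
G_B(25) = 3.
Combined Grundy value = 1 ⊕ 3 = 2.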